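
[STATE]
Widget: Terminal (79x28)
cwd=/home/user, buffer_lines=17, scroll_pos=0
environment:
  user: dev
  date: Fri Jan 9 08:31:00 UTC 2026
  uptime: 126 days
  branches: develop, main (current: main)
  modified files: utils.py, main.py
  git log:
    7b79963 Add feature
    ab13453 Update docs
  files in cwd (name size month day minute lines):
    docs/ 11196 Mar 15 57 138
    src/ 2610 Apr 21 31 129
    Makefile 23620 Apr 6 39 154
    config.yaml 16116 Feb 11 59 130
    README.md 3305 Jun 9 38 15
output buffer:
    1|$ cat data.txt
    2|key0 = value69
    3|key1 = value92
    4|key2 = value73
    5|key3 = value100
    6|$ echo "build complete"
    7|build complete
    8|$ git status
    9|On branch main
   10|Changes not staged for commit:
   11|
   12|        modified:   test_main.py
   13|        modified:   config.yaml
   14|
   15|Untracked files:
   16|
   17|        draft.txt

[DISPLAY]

$ cat data.txt                                                                 
key0 = value69                                                                 
key1 = value92                                                                 
key2 = value73                                                                 
key3 = value100                                                                
$ echo "build complete"                                                        
build complete                                                                 
$ git status                                                                   
On branch main                                                                 
Changes not staged for commit:                                                 
                                                                               
        modified:   test_main.py                                               
        modified:   config.yaml                                                
                                                                               
Untracked files:                                                               
                                                                               
        draft.txt                                                              
$ █                                                                            
                                                                               
                                                                               
                                                                               
                                                                               
                                                                               
                                                                               
                                                                               
                                                                               
                                                                               
                                                                               


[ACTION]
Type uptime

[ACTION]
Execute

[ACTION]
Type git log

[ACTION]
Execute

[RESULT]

$ cat data.txt                                                                 
key0 = value69                                                                 
key1 = value92                                                                 
key2 = value73                                                                 
key3 = value100                                                                
$ echo "build complete"                                                        
build complete                                                                 
$ git status                                                                   
On branch main                                                                 
Changes not staged for commit:                                                 
                                                                               
        modified:   test_main.py                                               
        modified:   config.yaml                                                
                                                                               
Untracked files:                                                               
                                                                               
        draft.txt                                                              
$ uptime                                                                       
 10:00  up 126 days                                                            
$ git log                                                                      
7b79963 Add feature                                                            
ab13453 Update docs                                                            
$ █                                                                            
                                                                               
                                                                               
                                                                               
                                                                               
                                                                               


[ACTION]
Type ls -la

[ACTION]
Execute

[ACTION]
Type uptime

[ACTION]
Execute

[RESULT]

key2 = value73                                                                 
key3 = value100                                                                
$ echo "build complete"                                                        
build complete                                                                 
$ git status                                                                   
On branch main                                                                 
Changes not staged for commit:                                                 
                                                                               
        modified:   test_main.py                                               
        modified:   config.yaml                                                
                                                                               
Untracked files:                                                               
                                                                               
        draft.txt                                                              
$ uptime                                                                       
 10:00  up 126 days                                                            
$ git log                                                                      
7b79963 Add feature                                                            
ab13453 Update docs                                                            
$ ls -la                                                                       
drwxr-xr-x  1 dev group    11196 Mar 15 10:57 docs/                            
drwxr-xr-x  1 dev group     2610 Apr 21 10:31 src/                             
-rw-r--r--  1 dev group    23620 Apr  6 10:39 Makefile                         
-rw-r--r--  1 dev group    16116 Feb 11 10:59 config.yaml                      
-rw-r--r--  1 dev group     3305 Jun  9 10:38 README.md                        
$ uptime                                                                       
 10:00  up 126 days                                                            
$ █                                                                            


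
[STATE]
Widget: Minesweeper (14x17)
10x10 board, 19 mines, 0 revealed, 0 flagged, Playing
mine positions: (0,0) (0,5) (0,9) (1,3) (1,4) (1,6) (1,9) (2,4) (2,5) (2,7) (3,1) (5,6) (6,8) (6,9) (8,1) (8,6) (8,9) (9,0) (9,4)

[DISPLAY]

■■■■■■■■■■    
■■■■■■■■■■    
■■■■■■■■■■    
■■■■■■■■■■    
■■■■■■■■■■    
■■■■■■■■■■    
■■■■■■■■■■    
■■■■■■■■■■    
■■■■■■■■■■    
■■■■■■■■■■    
              
              
              
              
              
              
              


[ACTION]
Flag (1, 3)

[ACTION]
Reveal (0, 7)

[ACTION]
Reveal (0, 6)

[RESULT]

■■■■■■21■■    
■■■⚑■■■■■■    
■■■■■■■■■■    
■■■■■■■■■■    
■■■■■■■■■■    
■■■■■■■■■■    
■■■■■■■■■■    
■■■■■■■■■■    
■■■■■■■■■■    
■■■■■■■■■■    
              
              
              
              
              
              
              


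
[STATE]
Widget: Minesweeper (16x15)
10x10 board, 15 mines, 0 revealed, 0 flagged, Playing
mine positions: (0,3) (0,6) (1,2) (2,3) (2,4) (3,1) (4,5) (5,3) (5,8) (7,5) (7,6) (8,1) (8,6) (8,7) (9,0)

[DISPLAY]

■■■■■■■■■■      
■■■■■■■■■■      
■■■■■■■■■■      
■■■■■■■■■■      
■■■■■■■■■■      
■■■■■■■■■■      
■■■■■■■■■■      
■■■■■■■■■■      
■■■■■■■■■■      
■■■■■■■■■■      
                
                
                
                
                


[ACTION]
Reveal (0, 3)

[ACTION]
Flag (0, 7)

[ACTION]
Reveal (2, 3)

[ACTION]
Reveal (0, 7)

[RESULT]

■■■✹■■✹■■■      
■■✹■■■■■■■      
■■■✹✹■■■■■      
■✹■■■■■■■■      
■■■■■✹■■■■      
■■■✹■■■■✹■      
■■■■■■■■■■      
■■■■■✹✹■■■      
■✹■■■■✹✹■■      
✹■■■■■■■■■      
                
                
                
                
                


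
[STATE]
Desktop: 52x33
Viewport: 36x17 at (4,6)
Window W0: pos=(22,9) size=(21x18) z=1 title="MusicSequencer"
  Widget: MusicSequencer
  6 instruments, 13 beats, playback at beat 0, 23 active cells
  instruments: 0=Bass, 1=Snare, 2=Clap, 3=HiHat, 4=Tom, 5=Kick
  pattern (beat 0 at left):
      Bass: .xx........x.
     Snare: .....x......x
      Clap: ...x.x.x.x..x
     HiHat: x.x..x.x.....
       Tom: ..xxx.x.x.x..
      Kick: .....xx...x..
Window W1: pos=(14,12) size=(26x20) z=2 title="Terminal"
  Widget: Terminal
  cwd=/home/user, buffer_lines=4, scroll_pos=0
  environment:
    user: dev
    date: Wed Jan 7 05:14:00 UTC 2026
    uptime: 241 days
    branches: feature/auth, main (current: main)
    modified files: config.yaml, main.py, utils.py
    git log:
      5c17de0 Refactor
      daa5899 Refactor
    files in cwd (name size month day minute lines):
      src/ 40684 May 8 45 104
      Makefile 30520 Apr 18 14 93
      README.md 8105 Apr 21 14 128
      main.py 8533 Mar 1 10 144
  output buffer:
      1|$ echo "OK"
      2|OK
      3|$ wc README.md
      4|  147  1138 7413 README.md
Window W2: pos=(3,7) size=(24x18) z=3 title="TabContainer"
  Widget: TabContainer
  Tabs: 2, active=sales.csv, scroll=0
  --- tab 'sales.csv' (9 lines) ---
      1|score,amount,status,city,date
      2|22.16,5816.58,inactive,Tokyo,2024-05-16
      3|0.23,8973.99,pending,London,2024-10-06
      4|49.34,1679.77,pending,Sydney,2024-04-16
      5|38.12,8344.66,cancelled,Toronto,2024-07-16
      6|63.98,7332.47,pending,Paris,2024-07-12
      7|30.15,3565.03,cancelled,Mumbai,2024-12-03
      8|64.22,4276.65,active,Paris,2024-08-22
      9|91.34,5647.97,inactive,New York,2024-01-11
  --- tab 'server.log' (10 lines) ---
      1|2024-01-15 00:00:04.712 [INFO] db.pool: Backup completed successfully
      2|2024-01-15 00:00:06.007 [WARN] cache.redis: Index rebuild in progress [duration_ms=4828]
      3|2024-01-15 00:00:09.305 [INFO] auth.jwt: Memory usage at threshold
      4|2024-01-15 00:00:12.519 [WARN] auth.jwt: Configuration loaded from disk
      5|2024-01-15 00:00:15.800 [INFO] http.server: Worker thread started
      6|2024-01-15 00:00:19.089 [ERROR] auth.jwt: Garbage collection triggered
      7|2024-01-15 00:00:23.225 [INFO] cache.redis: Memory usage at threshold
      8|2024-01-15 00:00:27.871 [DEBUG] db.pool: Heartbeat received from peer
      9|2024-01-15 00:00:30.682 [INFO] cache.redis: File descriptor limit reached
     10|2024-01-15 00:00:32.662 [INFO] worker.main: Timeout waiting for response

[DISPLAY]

                                    
━━━━━━━━━━━━━━━━━━━━━━┓             
 TabContainer         ┃             
──────────────────────┨━━━━━━━━━━━━━
[sales.csv]│ server.lo┃icSequencer  
──────────────────────┃─────────────
score,amount,status,ci┃━━━━━━━━━━━━┓
22.16,5816.58,inactive┃            ┃
0.23,8973.99,pending,L┃────────────┨
49.34,1679.77,pending,┃            ┃
38.12,8344.66,cancelle┃            ┃
63.98,7332.47,pending,┃md          ┃
30.15,3565.03,cancelle┃7413 README.┃
64.22,4276.65,active,P┃            ┃
91.34,5647.97,inactive┃            ┃
                      ┃            ┃
                      ┃            ┃


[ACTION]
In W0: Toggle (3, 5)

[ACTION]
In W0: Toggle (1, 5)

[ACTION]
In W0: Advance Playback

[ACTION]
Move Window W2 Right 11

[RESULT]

                                    
          ┏━━━━━━━━━━━━━━━━━━━━━━┓  
          ┃ TabContainer         ┃  
          ┠──────────────────────┨━━
          ┃[sales.csv]│ server.lo┃  
          ┃──────────────────────┃──
          ┃score,amount,status,ci┃━┓
          ┃22.16,5816.58,inactive┃ ┃
          ┃0.23,8973.99,pending,L┃─┨
          ┃49.34,1679.77,pending,┃ ┃
          ┃38.12,8344.66,cancelle┃ ┃
          ┃63.98,7332.47,pending,┃ ┃
          ┃30.15,3565.03,cancelle┃.┃
          ┃64.22,4276.65,active,P┃ ┃
          ┃91.34,5647.97,inactive┃ ┃
          ┃                      ┃ ┃
          ┃                      ┃ ┃


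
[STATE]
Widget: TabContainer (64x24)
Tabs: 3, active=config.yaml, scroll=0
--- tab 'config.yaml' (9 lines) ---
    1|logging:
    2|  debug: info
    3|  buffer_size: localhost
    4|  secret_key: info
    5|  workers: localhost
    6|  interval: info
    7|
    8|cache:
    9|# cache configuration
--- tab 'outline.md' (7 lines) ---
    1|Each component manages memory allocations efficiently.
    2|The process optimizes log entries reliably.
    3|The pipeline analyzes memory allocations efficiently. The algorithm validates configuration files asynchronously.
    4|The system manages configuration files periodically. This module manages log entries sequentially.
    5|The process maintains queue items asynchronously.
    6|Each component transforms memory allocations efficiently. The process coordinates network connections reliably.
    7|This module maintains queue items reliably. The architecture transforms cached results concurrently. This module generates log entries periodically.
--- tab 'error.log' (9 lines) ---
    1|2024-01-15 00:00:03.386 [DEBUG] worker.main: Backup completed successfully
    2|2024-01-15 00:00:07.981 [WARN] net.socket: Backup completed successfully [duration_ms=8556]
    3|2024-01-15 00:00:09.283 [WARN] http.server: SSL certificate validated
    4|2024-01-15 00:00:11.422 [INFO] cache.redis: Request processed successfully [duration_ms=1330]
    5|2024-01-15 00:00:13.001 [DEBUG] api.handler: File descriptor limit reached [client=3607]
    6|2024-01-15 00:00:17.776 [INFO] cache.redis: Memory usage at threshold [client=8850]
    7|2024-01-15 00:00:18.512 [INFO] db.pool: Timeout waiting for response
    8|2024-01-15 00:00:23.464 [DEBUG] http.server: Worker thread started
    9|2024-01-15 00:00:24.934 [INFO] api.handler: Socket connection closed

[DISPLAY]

[config.yaml]│ outline.md │ error.log                           
────────────────────────────────────────────────────────────────
logging:                                                        
  debug: info                                                   
  buffer_size: localhost                                        
  secret_key: info                                              
  workers: localhost                                            
  interval: info                                                
                                                                
cache:                                                          
# cache configuration                                           
                                                                
                                                                
                                                                
                                                                
                                                                
                                                                
                                                                
                                                                
                                                                
                                                                
                                                                
                                                                
                                                                


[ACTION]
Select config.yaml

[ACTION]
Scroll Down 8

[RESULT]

[config.yaml]│ outline.md │ error.log                           
────────────────────────────────────────────────────────────────
# cache configuration                                           
                                                                
                                                                
                                                                
                                                                
                                                                
                                                                
                                                                
                                                                
                                                                
                                                                
                                                                
                                                                
                                                                
                                                                
                                                                
                                                                
                                                                
                                                                
                                                                
                                                                
                                                                


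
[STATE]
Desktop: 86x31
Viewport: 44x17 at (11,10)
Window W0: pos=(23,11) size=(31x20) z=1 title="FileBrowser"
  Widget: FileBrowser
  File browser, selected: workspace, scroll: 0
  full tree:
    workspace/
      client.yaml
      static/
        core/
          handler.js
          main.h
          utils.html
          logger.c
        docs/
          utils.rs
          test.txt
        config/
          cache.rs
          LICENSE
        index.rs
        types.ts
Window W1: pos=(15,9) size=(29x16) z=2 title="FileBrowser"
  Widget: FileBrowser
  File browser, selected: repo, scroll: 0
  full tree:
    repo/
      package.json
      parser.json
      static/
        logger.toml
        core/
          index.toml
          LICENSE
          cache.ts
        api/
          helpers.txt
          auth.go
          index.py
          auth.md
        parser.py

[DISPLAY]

    ┃ FileBrowser               ┃           
    ┠───────────────────────────┨━━━━━━━━━┓ 
    ┃> [-] repo/                ┃         ┃ 
    ┃    package.json           ┃─────────┨ 
    ┃    parser.json            ┃         ┃ 
    ┃    [+] static/            ┃         ┃ 
    ┃                           ┃         ┃ 
    ┃                           ┃         ┃ 
    ┃                           ┃         ┃ 
    ┃                           ┃         ┃ 
    ┃                           ┃         ┃ 
    ┃                           ┃         ┃ 
    ┃                           ┃         ┃ 
    ┃                           ┃         ┃ 
    ┗━━━━━━━━━━━━━━━━━━━━━━━━━━━┛         ┃ 
            ┃                             ┃ 
            ┃                             ┃ 


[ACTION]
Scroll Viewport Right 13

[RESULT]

wser               ┃                        
───────────────────┨━━━━━━━━━┓              
po/                ┃         ┃              
age.json           ┃─────────┨              
er.json            ┃         ┃              
static/            ┃         ┃              
                   ┃         ┃              
                   ┃         ┃              
                   ┃         ┃              
                   ┃         ┃              
                   ┃         ┃              
                   ┃         ┃              
                   ┃         ┃              
                   ┃         ┃              
━━━━━━━━━━━━━━━━━━━┛         ┃              
                             ┃              
                             ┃              


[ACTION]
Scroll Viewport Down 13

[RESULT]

er.json            ┃         ┃              
static/            ┃         ┃              
                   ┃         ┃              
                   ┃         ┃              
                   ┃         ┃              
                   ┃         ┃              
                   ┃         ┃              
                   ┃         ┃              
                   ┃         ┃              
                   ┃         ┃              
━━━━━━━━━━━━━━━━━━━┛         ┃              
                             ┃              
                             ┃              
                             ┃              
                             ┃              
                             ┃              
━━━━━━━━━━━━━━━━━━━━━━━━━━━━━┛              


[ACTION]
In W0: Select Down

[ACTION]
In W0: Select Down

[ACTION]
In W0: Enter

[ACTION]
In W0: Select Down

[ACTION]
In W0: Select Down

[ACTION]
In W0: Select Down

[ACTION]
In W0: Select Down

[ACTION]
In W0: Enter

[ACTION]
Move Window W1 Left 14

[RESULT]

     ┃workspace/             ┃              
     ┃ient.yaml              ┃              
     ┃] static/              ┃              
     ┃[+] core/              ┃              
     ┃[+] docs/              ┃              
     ┃[+] config/            ┃              
     ┃index.rs               ┃              
     ┃types.ts               ┃              
     ┃                       ┃              
     ┃                       ┃              
━━━━━┛                       ┃              
                             ┃              
                             ┃              
                             ┃              
                             ┃              
                             ┃              
━━━━━━━━━━━━━━━━━━━━━━━━━━━━━┛              


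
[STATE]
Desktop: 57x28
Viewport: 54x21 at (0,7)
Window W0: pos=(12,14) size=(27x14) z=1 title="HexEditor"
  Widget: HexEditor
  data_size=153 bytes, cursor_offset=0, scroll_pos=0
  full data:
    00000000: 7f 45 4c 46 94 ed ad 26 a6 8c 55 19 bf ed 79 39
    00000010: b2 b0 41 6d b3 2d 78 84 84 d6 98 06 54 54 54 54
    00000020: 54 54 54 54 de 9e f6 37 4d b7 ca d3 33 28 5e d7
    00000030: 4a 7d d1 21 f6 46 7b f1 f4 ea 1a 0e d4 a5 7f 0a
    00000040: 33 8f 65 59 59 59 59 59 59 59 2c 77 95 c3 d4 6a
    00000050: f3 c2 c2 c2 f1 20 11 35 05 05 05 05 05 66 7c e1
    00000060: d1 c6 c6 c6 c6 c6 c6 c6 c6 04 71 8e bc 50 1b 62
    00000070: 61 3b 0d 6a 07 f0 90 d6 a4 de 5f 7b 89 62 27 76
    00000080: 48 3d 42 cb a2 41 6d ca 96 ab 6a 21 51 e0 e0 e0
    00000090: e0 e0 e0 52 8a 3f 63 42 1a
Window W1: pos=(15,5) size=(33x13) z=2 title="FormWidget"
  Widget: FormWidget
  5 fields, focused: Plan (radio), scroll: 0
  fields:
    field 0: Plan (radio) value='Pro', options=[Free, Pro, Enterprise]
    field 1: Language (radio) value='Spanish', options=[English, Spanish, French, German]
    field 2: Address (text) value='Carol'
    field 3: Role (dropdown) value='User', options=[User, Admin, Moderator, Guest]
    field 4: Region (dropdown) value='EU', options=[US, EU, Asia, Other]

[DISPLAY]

               ┠───────────────────────────────┨      
               ┃> Plan:       ( ) Free  (●) Pro┃      
               ┃  Language:   ( ) English  (●) ┃      
               ┃  Address:    [Carol          ]┃      
               ┃  Role:       [User          ▼]┃      
               ┃  Region:     [EU            ▼]┃      
               ┃                               ┃      
            ┏━━┃                               ┃      
            ┃ H┃                               ┃      
            ┠──┃                               ┃      
            ┃00┗━━━━━━━━━━━━━━━━━━━━━━━━━━━━━━━┛      
            ┃00000010  b2 b0 41 6d b3 ┃               
            ┃00000020  54 54 54 54 de ┃               
            ┃00000030  4a 7d d1 21 f6 ┃               
            ┃00000040  33 8f 65 59 59 ┃               
            ┃00000050  f3 c2 c2 c2 f1 ┃               
            ┃00000060  d1 c6 c6 c6 c6 ┃               
            ┃00000070  61 3b 0d 6a 07 ┃               
            ┃00000080  48 3d 42 cb a2 ┃               
            ┃00000090  e0 e0 e0 52 8a ┃               
            ┗━━━━━━━━━━━━━━━━━━━━━━━━━┛               


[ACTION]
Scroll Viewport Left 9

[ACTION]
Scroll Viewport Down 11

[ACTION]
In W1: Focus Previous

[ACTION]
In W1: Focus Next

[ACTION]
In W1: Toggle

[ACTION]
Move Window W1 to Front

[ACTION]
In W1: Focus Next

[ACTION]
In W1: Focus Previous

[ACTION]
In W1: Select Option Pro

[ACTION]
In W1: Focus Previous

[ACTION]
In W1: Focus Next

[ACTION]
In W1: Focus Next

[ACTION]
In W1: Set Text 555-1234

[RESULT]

               ┠───────────────────────────────┨      
               ┃  Plan:       ( ) Free  (●) Pro┃      
               ┃> Language:   ( ) English  (●) ┃      
               ┃  Address:    [Carol          ]┃      
               ┃  Role:       [User          ▼]┃      
               ┃  Region:     [EU            ▼]┃      
               ┃                               ┃      
            ┏━━┃                               ┃      
            ┃ H┃                               ┃      
            ┠──┃                               ┃      
            ┃00┗━━━━━━━━━━━━━━━━━━━━━━━━━━━━━━━┛      
            ┃00000010  b2 b0 41 6d b3 ┃               
            ┃00000020  54 54 54 54 de ┃               
            ┃00000030  4a 7d d1 21 f6 ┃               
            ┃00000040  33 8f 65 59 59 ┃               
            ┃00000050  f3 c2 c2 c2 f1 ┃               
            ┃00000060  d1 c6 c6 c6 c6 ┃               
            ┃00000070  61 3b 0d 6a 07 ┃               
            ┃00000080  48 3d 42 cb a2 ┃               
            ┃00000090  e0 e0 e0 52 8a ┃               
            ┗━━━━━━━━━━━━━━━━━━━━━━━━━┛               


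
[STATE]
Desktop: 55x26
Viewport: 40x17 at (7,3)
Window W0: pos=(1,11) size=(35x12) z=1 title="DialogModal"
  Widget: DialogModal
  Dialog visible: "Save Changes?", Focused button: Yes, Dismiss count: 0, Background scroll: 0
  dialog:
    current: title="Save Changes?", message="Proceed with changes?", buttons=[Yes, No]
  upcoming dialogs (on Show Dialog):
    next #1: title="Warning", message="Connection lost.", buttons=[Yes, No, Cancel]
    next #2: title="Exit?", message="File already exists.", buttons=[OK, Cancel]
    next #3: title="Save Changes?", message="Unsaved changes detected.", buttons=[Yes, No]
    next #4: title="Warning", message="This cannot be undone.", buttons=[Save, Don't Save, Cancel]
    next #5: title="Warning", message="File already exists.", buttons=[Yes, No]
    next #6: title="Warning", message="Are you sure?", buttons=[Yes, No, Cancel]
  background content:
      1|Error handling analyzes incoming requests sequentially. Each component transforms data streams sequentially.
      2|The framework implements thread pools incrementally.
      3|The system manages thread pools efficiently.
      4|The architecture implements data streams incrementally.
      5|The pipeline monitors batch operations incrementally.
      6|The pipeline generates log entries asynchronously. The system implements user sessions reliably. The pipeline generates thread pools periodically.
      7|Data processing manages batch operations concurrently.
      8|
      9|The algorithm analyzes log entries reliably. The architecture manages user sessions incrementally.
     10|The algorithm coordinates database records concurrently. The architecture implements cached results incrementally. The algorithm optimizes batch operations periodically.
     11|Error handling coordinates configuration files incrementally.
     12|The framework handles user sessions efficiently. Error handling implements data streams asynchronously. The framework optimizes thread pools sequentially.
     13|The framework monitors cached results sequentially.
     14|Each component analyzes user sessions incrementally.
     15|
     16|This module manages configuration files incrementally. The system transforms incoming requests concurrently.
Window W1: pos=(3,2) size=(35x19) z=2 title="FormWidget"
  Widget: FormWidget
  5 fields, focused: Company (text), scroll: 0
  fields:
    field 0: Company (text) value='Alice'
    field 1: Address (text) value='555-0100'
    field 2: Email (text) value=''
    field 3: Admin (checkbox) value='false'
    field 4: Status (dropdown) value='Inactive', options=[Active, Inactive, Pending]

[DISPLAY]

rmWidget                      ┃         
──────────────────────────────┨         
ompany:    [Alice            ]┃         
ddress:    [555-0100         ]┃         
mail:      [                 ]┃         
dmin:      [ ]                ┃         
tatus:     [Inactive        ▼]┃         
                              ┃         
                              ┃         
                              ┃         
                              ┃         
                              ┃         
                              ┃         
                              ┃         
                              ┃         
                              ┃         
                              ┃         


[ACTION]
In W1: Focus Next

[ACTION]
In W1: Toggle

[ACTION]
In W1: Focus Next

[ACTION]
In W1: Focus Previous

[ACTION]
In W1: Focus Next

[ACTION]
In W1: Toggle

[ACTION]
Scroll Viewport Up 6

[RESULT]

                                        
                                        
━━━━━━━━━━━━━━━━━━━━━━━━━━━━━━┓         
rmWidget                      ┃         
──────────────────────────────┨         
ompany:    [Alice            ]┃         
ddress:    [555-0100         ]┃         
mail:      [                 ]┃         
dmin:      [ ]                ┃         
tatus:     [Inactive        ▼]┃         
                              ┃         
                              ┃         
                              ┃         
                              ┃         
                              ┃         
                              ┃         
                              ┃         


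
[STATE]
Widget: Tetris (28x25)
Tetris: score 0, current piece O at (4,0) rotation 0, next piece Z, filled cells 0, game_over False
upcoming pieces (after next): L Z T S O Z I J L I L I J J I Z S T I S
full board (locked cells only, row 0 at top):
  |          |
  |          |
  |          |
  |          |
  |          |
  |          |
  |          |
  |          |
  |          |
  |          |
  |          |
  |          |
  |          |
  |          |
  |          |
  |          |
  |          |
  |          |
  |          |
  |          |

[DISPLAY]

    ▓▓    │Next:            
    ▓▓    │▓▓               
          │ ▓▓              
          │                 
          │                 
          │                 
          │Score:           
          │0                
          │                 
          │                 
          │                 
          │                 
          │                 
          │                 
          │                 
          │                 
          │                 
          │                 
          │                 
          │                 
          │                 
          │                 
          │                 
          │                 
          │                 


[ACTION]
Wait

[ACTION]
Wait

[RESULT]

          │Next:            
          │▓▓               
    ▓▓    │ ▓▓              
    ▓▓    │                 
          │                 
          │                 
          │Score:           
          │0                
          │                 
          │                 
          │                 
          │                 
          │                 
          │                 
          │                 
          │                 
          │                 
          │                 
          │                 
          │                 
          │                 
          │                 
          │                 
          │                 
          │                 


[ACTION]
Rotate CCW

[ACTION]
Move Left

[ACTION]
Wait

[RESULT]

          │Next:            
          │▓▓               
          │ ▓▓              
   ▓▓     │                 
   ▓▓     │                 
          │                 
          │Score:           
          │0                
          │                 
          │                 
          │                 
          │                 
          │                 
          │                 
          │                 
          │                 
          │                 
          │                 
          │                 
          │                 
          │                 
          │                 
          │                 
          │                 
          │                 


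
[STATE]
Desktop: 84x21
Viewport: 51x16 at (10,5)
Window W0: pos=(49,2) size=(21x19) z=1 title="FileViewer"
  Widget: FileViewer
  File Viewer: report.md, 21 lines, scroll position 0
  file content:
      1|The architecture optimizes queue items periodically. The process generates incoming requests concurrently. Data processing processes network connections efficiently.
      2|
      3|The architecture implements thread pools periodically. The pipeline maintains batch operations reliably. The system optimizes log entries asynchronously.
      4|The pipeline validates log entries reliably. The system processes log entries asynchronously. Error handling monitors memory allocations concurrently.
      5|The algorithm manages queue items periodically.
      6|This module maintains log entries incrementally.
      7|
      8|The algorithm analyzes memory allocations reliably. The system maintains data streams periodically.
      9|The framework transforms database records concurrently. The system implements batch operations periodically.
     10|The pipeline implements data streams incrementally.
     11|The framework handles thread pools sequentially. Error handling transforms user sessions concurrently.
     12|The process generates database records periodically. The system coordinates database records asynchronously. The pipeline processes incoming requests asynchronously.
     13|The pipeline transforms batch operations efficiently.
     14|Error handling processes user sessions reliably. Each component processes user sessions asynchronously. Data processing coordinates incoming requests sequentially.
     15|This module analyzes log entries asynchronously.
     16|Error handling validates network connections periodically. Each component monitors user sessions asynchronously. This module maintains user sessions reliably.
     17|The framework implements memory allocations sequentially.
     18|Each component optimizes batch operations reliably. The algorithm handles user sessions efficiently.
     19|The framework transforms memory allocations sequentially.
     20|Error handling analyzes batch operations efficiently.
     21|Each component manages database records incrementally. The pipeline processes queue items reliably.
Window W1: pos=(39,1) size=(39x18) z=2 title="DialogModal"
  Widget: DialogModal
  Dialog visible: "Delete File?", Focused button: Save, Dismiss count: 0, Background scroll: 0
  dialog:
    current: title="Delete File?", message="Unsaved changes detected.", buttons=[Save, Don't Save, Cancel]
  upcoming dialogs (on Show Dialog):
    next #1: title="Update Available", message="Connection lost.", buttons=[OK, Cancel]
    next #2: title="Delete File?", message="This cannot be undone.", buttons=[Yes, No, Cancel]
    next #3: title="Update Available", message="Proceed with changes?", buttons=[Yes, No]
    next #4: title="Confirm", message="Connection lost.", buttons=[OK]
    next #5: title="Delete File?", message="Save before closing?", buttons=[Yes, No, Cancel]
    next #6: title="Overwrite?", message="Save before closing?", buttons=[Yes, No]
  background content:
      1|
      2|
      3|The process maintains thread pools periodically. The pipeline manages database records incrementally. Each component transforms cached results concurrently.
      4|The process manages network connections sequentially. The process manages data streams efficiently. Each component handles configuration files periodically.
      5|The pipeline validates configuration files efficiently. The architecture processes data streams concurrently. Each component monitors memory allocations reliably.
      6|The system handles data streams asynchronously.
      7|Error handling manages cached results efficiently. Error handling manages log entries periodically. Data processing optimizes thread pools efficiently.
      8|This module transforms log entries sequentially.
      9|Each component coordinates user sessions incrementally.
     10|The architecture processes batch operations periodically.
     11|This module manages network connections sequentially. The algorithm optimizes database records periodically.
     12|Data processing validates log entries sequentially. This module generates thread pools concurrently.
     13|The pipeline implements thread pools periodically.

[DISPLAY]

                             ┃                     
                             ┃The process maintains
                             ┃The process manages n
                             ┃Th┌──────────────────
                             ┃Th│         Delete Fi
                             ┃Er│  Unsaved changes 
                             ┃Th│ [Save]  Don't Sav
                             ┃Ea└──────────────────
                             ┃The architecture proc
                             ┃This module manages n
                             ┃Data processing valid
                             ┃The pipeline implemen
                             ┃                     
                             ┗━━━━━━━━━━━━━━━━━━━━━
                                       ┃This module
                                       ┗━━━━━━━━━━━


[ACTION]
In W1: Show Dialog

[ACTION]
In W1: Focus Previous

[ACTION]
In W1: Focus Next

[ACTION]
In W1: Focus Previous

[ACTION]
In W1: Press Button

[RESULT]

                             ┃                     
                             ┃The process maintains
                             ┃The process manages n
                             ┃The pipeline validate
                             ┃The system handles da
                             ┃Error handling manage
                             ┃This module transform
                             ┃Each component coordi
                             ┃The architecture proc
                             ┃This module manages n
                             ┃Data processing valid
                             ┃The pipeline implemen
                             ┃                     
                             ┗━━━━━━━━━━━━━━━━━━━━━
                                       ┃This module
                                       ┗━━━━━━━━━━━
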